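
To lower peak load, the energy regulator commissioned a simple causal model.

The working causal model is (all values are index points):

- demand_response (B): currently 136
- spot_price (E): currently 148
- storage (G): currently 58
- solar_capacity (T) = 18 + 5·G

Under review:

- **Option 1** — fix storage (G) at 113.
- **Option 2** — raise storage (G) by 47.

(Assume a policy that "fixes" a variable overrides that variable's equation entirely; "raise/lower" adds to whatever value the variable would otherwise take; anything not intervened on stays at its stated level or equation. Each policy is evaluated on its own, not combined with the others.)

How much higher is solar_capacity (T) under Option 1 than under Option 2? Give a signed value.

40

Option 1 (G := 113):
  G = 113
  T = 18 + 5·113 = 583
Option 2 (G + 47):
  G = 58 + 47 = 105
  T = 18 + 5·105 = 543
T: 583 − 543 = 40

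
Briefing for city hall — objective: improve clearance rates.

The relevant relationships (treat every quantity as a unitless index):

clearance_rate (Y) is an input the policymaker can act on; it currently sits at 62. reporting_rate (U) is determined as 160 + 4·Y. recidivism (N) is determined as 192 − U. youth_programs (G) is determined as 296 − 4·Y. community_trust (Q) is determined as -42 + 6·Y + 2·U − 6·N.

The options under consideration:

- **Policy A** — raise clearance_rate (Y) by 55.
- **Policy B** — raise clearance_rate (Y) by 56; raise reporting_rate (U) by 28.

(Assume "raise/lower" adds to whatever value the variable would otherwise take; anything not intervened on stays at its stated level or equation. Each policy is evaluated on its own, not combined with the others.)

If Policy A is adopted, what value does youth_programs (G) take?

-172

Policy A (Y + 55):
  Y = 62 + 55 = 117
  G = 296 − 4·117 = -172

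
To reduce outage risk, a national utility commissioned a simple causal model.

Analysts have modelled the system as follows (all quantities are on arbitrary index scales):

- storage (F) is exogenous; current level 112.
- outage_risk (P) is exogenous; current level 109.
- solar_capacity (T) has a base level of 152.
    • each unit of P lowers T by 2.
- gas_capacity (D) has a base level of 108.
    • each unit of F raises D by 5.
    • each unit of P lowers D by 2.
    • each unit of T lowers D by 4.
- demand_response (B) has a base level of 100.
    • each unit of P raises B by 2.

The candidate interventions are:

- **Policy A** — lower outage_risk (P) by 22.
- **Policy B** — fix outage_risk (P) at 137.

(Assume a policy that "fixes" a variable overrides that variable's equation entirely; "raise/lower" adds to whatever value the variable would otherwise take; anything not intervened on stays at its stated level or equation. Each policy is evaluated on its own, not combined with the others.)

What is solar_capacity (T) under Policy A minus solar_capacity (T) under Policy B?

100

Policy A (P − 22):
  P = 109 − 22 = 87
  T = 152 − 2·87 = -22
Policy B (P := 137):
  P = 137
  T = 152 − 2·137 = -122
T: -22 − (-122) = 100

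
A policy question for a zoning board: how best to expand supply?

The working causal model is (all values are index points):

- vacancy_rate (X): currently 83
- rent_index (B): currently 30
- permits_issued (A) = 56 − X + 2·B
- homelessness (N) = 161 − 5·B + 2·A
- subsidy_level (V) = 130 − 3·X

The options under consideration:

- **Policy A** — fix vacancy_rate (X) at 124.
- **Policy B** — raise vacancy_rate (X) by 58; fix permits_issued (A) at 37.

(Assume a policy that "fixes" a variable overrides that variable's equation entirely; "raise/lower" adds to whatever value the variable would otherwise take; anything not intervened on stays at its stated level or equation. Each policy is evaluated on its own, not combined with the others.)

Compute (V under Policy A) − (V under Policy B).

Policy A (X := 124):
  X = 124
  V = 130 − 3·124 = -242
Policy B (X + 58, A := 37):
  X = 83 + 58 = 141
  V = 130 − 3·141 = -293
V: -242 − (-293) = 51

51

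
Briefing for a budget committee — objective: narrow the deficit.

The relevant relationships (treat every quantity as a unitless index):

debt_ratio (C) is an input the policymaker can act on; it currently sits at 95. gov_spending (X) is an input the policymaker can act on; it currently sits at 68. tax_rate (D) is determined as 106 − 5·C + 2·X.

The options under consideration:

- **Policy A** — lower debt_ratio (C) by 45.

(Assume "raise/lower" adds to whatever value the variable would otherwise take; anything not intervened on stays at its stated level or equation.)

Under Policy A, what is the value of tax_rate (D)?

-8

Policy A (C − 45):
  C = 95 − 45 = 50
  X = 68
  D = 106 − 5·50 + 2·68 = -8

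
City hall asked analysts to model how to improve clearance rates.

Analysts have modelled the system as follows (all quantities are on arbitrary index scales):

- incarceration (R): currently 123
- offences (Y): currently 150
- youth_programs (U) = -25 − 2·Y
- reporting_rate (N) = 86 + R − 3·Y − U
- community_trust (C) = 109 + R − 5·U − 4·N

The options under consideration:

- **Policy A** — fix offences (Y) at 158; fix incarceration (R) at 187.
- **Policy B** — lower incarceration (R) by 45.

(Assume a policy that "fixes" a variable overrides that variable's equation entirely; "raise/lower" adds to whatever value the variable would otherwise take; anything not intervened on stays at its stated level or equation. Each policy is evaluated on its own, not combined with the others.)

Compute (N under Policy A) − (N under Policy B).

Policy A (Y := 158, R := 187):
  R = 187
  Y = 158
  U = -25 − 2·158 = -341
  N = 86 + 187 − 3·158 − (-341) = 140
Policy B (R − 45):
  R = 123 − 45 = 78
  Y = 150
  U = -25 − 2·150 = -325
  N = 86 + 78 − 3·150 − (-325) = 39
N: 140 − 39 = 101

101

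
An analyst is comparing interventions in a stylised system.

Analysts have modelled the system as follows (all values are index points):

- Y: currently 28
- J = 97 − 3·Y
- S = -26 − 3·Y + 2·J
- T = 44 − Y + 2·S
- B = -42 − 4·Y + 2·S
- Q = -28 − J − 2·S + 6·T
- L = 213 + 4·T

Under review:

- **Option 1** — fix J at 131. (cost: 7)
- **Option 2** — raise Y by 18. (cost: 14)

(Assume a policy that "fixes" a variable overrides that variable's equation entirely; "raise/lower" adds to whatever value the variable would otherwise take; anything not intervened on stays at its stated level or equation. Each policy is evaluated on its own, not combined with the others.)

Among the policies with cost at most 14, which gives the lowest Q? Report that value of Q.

-2459

Option 1 (J := 131):
  Y = 28
  J = 131
  S = -26 − 3·28 + 2·131 = 152
  T = 44 − 28 + 2·152 = 320
  Q = -28 − 131 − 2·152 + 6·320 = 1457
Option 2 (Y + 18):
  Y = 28 + 18 = 46
  J = 97 − 3·46 = -41
  S = -26 − 3·46 + 2·(-41) = -246
  T = 44 − 46 + 2·(-246) = -494
  Q = -28 − (-41) − 2·(-246) + 6·(-494) = -2459
Comparing — Option 1: Q=1457, Option 2: Q=-2459. Lowest is -2459 (Option 2).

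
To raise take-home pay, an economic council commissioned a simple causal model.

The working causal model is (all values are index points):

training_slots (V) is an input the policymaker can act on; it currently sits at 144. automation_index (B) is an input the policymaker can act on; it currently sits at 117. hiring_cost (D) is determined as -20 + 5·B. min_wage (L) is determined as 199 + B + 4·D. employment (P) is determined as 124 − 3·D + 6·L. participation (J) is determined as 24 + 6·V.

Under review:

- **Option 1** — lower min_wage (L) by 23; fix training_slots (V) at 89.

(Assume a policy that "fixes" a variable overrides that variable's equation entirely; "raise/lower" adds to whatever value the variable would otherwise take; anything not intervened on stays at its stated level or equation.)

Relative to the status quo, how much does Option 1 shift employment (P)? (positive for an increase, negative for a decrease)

-138

Baseline:
  B = 117
  D = -20 + 5·117 = 565
  L = 199 + 117 + 4·565 = 2576
  P = 124 − 3·565 + 6·2576 = 13885
Option 1 (L − 23, V := 89):
  B = 117
  D = -20 + 5·117 = 565
  L = 199 + 117 + 4·565 (−23 from intervention) = 2553
  P = 124 − 3·565 + 6·2553 = 13747
Change in P: 13747 − 13885 = -138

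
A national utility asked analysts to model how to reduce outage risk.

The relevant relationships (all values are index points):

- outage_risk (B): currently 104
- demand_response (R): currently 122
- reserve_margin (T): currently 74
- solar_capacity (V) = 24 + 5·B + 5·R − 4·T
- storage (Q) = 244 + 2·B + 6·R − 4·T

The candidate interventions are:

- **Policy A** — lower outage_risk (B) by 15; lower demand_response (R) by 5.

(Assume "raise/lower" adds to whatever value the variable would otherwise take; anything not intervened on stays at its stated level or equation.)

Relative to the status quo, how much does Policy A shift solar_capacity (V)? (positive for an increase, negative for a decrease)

-100

Baseline:
  B = 104
  R = 122
  T = 74
  V = 24 + 5·104 + 5·122 − 4·74 = 858
Policy A (B − 15, R − 5):
  B = 104 − 15 = 89
  R = 122 − 5 = 117
  T = 74
  V = 24 + 5·89 + 5·117 − 4·74 = 758
Change in V: 758 − 858 = -100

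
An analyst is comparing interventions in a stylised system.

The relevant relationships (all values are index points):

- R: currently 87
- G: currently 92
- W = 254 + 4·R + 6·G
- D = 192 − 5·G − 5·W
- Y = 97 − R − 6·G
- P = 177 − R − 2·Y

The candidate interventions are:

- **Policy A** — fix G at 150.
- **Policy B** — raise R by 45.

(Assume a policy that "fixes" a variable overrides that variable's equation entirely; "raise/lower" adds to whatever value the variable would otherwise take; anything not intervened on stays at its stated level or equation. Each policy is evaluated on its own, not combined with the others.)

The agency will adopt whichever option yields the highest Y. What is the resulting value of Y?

-587

Policy A (G := 150):
  R = 87
  G = 150
  Y = 97 − 87 − 6·150 = -890
Policy B (R + 45):
  R = 87 + 45 = 132
  G = 92
  Y = 97 − 132 − 6·92 = -587
Comparing — Policy A: Y=-890, Policy B: Y=-587. Highest is -587 (Policy B).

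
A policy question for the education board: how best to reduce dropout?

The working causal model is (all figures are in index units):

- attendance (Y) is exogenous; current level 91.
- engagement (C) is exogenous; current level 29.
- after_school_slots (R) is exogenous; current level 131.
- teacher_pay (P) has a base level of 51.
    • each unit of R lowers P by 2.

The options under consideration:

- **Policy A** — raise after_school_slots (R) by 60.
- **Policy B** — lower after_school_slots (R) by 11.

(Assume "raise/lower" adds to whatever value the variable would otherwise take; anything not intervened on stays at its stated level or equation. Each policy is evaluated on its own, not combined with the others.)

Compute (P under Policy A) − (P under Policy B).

-142

Policy A (R + 60):
  R = 131 + 60 = 191
  P = 51 − 2·191 = -331
Policy B (R − 11):
  R = 131 − 11 = 120
  P = 51 − 2·120 = -189
P: -331 − (-189) = -142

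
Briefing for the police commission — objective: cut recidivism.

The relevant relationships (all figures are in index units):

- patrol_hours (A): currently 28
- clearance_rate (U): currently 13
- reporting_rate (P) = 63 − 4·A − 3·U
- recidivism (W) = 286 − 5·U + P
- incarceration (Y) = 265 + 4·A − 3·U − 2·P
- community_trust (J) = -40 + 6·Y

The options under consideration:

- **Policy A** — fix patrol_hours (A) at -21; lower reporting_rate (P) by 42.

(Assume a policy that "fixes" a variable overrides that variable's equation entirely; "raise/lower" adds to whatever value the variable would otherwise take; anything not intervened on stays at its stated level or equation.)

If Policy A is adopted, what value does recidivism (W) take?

287

Policy A (A := -21, P − 42):
  A = -21
  U = 13
  P = 63 − 4·(-21) − 3·13 (−42 from intervention) = 66
  W = 286 − 5·13 + 66 = 287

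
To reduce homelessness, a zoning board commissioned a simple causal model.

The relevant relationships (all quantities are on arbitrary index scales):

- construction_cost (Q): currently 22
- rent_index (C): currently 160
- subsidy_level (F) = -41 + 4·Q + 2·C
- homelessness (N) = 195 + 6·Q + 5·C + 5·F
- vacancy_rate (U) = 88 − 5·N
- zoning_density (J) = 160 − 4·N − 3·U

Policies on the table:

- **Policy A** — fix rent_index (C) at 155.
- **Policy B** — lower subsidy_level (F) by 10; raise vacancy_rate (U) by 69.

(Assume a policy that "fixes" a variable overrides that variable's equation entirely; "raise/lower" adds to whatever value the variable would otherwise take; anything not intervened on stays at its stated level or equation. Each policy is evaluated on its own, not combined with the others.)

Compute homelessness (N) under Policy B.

Policy B (F − 10, U + 69):
  Q = 22
  C = 160
  F = -41 + 4·22 + 2·160 (−10 from intervention) = 357
  N = 195 + 6·22 + 5·160 + 5·357 = 2912

2912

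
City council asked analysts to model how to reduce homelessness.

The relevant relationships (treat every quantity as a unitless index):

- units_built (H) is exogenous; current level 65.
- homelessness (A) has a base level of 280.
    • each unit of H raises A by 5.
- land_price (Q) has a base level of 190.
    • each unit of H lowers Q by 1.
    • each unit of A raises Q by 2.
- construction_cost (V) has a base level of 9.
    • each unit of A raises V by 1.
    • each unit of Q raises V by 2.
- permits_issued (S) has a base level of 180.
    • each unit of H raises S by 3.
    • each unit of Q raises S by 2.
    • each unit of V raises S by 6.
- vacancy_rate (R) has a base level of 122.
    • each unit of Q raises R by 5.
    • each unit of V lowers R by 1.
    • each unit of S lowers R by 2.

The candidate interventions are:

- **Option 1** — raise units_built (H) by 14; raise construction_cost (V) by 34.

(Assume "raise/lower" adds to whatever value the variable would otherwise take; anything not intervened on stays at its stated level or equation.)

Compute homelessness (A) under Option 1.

Option 1 (H + 14, V + 34):
  H = 65 + 14 = 79
  A = 280 + 5·79 = 675

675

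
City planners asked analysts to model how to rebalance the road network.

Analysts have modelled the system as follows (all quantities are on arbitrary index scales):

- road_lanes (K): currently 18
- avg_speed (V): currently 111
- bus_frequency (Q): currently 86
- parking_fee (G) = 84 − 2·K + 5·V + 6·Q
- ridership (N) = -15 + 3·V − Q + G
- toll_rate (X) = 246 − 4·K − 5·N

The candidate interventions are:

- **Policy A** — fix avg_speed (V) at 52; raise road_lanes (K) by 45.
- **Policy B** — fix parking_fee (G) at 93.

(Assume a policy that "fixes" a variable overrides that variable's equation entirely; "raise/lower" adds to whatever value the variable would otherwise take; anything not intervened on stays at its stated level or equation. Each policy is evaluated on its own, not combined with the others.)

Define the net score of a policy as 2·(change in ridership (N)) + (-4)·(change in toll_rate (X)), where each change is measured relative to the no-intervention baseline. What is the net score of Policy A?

-11644

Baseline:
  K = 18
  V = 111
  Q = 86
  G = 84 − 2·18 + 5·111 + 6·86 = 1119
  N = -15 + 3·111 − 86 + 1119 = 1351
  X = 246 − 4·18 − 5·1351 = -6581
Policy A (V := 52, K + 45):
  K = 18 + 45 = 63
  V = 52
  Q = 86
  G = 84 − 2·63 + 5·52 + 6·86 = 734
  N = -15 + 3·52 − 86 + 734 = 789
  X = 246 − 4·63 − 5·789 = -3951
ΔN = 789 − 1351 = -562; ΔX = -3951 − (-6581) = 2630
Score = 2·(-562) + (-4)·2630 = -11644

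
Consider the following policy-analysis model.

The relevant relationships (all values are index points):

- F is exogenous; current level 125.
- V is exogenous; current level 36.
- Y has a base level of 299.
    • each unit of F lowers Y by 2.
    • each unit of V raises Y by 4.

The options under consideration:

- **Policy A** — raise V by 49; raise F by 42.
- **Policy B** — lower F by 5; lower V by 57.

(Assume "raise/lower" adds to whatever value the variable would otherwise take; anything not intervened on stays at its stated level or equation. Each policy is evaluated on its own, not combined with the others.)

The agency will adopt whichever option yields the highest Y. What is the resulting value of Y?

305

Policy A (V + 49, F + 42):
  F = 125 + 42 = 167
  V = 36 + 49 = 85
  Y = 299 − 2·167 + 4·85 = 305
Policy B (F − 5, V − 57):
  F = 125 − 5 = 120
  V = 36 − 57 = -21
  Y = 299 − 2·120 + 4·(-21) = -25
Comparing — Policy A: Y=305, Policy B: Y=-25. Highest is 305 (Policy A).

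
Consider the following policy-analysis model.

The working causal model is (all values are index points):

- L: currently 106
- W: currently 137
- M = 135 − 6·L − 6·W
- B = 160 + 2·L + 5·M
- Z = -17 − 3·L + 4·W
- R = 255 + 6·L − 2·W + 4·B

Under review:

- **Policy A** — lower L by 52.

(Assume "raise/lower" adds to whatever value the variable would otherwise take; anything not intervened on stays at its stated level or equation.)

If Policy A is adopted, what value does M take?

Policy A (L − 52):
  L = 106 − 52 = 54
  W = 137
  M = 135 − 6·54 − 6·137 = -1011

-1011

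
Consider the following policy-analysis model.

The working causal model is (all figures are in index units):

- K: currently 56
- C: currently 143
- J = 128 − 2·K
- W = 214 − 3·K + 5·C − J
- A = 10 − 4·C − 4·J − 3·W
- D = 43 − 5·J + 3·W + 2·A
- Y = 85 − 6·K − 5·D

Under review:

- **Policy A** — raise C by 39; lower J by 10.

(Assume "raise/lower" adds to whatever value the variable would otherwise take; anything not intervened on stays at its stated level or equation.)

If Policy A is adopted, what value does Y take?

Policy A (C + 39, J − 10):
  K = 56
  C = 143 + 39 = 182
  J = 128 − 2·56 (−10 from intervention) = 6
  W = 214 − 3·56 + 5·182 − 6 = 950
  A = 10 − 4·182 − 4·6 − 3·950 = -3592
  D = 43 − 5·6 + 3·950 + 2·(-3592) = -4321
  Y = 85 − 6·56 − 5·(-4321) = 21354

21354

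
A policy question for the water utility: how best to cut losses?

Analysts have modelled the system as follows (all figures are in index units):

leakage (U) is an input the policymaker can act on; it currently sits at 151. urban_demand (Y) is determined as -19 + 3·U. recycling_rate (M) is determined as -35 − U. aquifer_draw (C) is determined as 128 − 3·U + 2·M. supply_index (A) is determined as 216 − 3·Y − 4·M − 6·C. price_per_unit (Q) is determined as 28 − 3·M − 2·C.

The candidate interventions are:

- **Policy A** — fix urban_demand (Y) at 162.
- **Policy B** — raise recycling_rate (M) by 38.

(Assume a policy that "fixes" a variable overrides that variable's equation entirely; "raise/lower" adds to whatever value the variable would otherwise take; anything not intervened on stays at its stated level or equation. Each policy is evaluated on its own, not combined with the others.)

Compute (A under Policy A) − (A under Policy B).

Policy A (Y := 162):
  U = 151
  Y = 162
  M = -35 − 151 = -186
  C = 128 − 3·151 + 2·(-186) = -697
  A = 216 − 3·162 − 4·(-186) − 6·(-697) = 4656
Policy B (M + 38):
  U = 151
  Y = -19 + 3·151 = 434
  M = -35 − 151 (+38 from intervention) = -148
  C = 128 − 3·151 + 2·(-148) = -621
  A = 216 − 3·434 − 4·(-148) − 6·(-621) = 3232
A: 4656 − 3232 = 1424

1424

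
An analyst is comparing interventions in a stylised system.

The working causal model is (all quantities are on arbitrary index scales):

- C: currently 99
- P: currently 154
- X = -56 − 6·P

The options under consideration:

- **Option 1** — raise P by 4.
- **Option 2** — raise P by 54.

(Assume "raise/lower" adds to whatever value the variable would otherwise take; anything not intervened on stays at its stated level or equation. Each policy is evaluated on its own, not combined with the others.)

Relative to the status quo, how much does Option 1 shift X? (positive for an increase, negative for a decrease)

-24

Baseline:
  P = 154
  X = -56 − 6·154 = -980
Option 1 (P + 4):
  P = 154 + 4 = 158
  X = -56 − 6·158 = -1004
Change in X: -1004 − (-980) = -24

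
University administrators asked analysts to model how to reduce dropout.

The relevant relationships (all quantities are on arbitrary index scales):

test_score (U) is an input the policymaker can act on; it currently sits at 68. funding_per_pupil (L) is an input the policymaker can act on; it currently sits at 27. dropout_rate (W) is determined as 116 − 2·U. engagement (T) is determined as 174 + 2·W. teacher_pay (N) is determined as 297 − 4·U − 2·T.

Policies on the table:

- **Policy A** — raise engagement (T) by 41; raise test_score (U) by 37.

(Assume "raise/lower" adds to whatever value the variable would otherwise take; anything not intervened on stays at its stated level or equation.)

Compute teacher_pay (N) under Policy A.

Policy A (T + 41, U + 37):
  U = 68 + 37 = 105
  W = 116 − 2·105 = -94
  T = 174 + 2·(-94) (+41 from intervention) = 27
  N = 297 − 4·105 − 2·27 = -177

-177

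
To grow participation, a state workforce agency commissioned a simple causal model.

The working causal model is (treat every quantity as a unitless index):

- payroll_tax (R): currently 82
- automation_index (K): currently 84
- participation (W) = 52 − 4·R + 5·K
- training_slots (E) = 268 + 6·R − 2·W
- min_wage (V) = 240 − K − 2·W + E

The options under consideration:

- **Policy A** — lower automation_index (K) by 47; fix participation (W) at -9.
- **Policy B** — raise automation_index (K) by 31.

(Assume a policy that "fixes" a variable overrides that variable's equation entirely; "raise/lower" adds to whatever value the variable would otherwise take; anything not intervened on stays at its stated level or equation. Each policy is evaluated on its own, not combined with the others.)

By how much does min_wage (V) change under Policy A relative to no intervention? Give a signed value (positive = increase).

Baseline:
  R = 82
  K = 84
  W = 52 − 4·82 + 5·84 = 144
  E = 268 + 6·82 − 2·144 = 472
  V = 240 − 84 − 2·144 + 472 = 340
Policy A (K − 47, W := -9):
  R = 82
  K = 84 − 47 = 37
  W = -9
  E = 268 + 6·82 − 2·(-9) = 778
  V = 240 − 37 − 2·(-9) + 778 = 999
Change in V: 999 − 340 = 659

659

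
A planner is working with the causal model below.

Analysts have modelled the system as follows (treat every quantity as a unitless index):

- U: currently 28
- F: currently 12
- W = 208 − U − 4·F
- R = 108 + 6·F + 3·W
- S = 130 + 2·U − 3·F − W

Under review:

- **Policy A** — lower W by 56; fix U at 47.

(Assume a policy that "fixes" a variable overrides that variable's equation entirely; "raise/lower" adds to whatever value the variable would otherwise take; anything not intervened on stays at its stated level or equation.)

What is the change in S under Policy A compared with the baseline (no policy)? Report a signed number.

113

Baseline:
  U = 28
  F = 12
  W = 208 − 28 − 4·12 = 132
  S = 130 + 2·28 − 3·12 − 132 = 18
Policy A (W − 56, U := 47):
  U = 47
  F = 12
  W = 208 − 47 − 4·12 (−56 from intervention) = 57
  S = 130 + 2·47 − 3·12 − 57 = 131
Change in S: 131 − 18 = 113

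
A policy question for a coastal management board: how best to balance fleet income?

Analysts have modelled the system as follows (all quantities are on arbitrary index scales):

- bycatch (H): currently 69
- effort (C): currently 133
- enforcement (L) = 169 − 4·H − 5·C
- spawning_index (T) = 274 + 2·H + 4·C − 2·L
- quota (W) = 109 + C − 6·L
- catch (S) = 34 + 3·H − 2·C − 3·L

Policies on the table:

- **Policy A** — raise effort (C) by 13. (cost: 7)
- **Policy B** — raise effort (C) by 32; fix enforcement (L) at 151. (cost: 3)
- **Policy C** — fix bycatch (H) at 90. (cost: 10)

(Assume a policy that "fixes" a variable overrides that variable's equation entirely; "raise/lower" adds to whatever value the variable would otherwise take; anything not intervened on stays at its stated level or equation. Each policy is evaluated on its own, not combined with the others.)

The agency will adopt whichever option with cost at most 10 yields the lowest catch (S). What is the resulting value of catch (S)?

-542

Policy A (C + 13):
  H = 69
  C = 133 + 13 = 146
  L = 169 − 4·69 − 5·146 = -837
  S = 34 + 3·69 − 2·146 − 3·(-837) = 2460
Policy B (C + 32, L := 151):
  H = 69
  C = 133 + 32 = 165
  L = 151
  S = 34 + 3·69 − 2·165 − 3·151 = -542
Policy C (H := 90):
  H = 90
  C = 133
  L = 169 − 4·90 − 5·133 = -856
  S = 34 + 3·90 − 2·133 − 3·(-856) = 2606
Comparing — Policy A: S=2460, Policy B: S=-542, Policy C: S=2606. Lowest is -542 (Policy B).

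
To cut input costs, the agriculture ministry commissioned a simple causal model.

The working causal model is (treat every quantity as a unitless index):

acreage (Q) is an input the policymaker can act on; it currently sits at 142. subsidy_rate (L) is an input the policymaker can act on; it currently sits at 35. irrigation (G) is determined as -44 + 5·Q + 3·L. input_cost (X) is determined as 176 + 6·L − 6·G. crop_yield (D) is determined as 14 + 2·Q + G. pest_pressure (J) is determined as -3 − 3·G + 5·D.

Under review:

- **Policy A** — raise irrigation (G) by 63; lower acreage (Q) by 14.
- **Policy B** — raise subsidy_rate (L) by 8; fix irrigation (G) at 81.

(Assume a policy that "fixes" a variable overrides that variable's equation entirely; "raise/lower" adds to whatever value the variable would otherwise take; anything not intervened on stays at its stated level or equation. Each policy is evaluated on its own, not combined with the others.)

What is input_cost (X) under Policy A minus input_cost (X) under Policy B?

-4146

Policy A (G + 63, Q − 14):
  Q = 142 − 14 = 128
  L = 35
  G = -44 + 5·128 + 3·35 (+63 from intervention) = 764
  X = 176 + 6·35 − 6·764 = -4198
Policy B (L + 8, G := 81):
  Q = 142
  L = 35 + 8 = 43
  G = 81
  X = 176 + 6·43 − 6·81 = -52
X: -4198 − (-52) = -4146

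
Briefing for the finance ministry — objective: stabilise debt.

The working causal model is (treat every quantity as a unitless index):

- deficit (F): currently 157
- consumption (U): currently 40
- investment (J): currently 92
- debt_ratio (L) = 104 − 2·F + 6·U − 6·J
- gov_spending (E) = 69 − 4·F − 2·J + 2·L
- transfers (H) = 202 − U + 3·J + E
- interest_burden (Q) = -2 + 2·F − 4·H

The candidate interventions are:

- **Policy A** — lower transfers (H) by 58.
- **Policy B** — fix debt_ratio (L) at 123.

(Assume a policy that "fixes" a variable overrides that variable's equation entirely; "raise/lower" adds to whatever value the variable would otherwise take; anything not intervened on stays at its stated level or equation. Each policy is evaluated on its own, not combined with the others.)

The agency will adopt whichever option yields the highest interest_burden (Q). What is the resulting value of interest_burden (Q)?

Policy A (H − 58):
  F = 157
  U = 40
  J = 92
  L = 104 − 2·157 + 6·40 − 6·92 = -522
  E = 69 − 4·157 − 2·92 + 2·(-522) = -1787
  H = 202 − 40 + 3·92 + (-1787) (−58 from intervention) = -1407
  Q = -2 + 2·157 − 4·(-1407) = 5940
Policy B (L := 123):
  F = 157
  U = 40
  J = 92
  L = 123
  E = 69 − 4·157 − 2·92 + 2·123 = -497
  H = 202 − 40 + 3·92 + (-497) = -59
  Q = -2 + 2·157 − 4·(-59) = 548
Comparing — Policy A: Q=5940, Policy B: Q=548. Highest is 5940 (Policy A).

5940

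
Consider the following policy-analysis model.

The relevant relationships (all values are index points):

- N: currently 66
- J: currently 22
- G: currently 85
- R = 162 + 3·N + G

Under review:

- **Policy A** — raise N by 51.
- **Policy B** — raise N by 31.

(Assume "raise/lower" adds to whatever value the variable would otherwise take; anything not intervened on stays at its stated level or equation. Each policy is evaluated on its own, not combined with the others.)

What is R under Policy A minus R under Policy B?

60

Policy A (N + 51):
  N = 66 + 51 = 117
  G = 85
  R = 162 + 3·117 + 85 = 598
Policy B (N + 31):
  N = 66 + 31 = 97
  G = 85
  R = 162 + 3·97 + 85 = 538
R: 598 − 538 = 60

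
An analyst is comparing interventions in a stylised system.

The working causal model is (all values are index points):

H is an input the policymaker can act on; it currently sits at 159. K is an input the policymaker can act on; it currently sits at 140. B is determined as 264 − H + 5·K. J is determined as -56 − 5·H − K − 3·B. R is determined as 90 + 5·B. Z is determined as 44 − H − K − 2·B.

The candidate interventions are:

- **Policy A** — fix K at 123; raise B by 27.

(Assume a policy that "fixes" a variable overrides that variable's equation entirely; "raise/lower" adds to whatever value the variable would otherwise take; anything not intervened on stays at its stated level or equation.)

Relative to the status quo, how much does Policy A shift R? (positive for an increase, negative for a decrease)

Baseline:
  H = 159
  K = 140
  B = 264 − 159 + 5·140 = 805
  R = 90 + 5·805 = 4115
Policy A (K := 123, B + 27):
  H = 159
  K = 123
  B = 264 − 159 + 5·123 (+27 from intervention) = 747
  R = 90 + 5·747 = 3825
Change in R: 3825 − 4115 = -290

-290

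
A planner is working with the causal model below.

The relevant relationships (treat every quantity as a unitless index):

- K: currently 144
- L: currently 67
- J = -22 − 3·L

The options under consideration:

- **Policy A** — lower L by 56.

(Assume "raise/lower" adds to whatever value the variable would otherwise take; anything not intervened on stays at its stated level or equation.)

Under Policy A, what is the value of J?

Policy A (L − 56):
  L = 67 − 56 = 11
  J = -22 − 3·11 = -55

-55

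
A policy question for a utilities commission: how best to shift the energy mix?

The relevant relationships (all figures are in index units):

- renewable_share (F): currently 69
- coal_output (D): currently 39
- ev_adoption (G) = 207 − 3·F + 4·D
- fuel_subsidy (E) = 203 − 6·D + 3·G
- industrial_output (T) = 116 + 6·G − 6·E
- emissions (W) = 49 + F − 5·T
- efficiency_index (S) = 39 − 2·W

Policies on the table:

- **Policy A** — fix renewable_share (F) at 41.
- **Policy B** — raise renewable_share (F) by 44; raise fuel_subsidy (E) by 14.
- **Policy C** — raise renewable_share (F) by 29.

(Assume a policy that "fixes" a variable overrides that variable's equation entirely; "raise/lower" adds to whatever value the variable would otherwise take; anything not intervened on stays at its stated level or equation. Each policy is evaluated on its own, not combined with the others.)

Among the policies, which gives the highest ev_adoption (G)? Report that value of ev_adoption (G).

240

Policy A (F := 41):
  F = 41
  D = 39
  G = 207 − 3·41 + 4·39 = 240
Policy B (F + 44, E + 14):
  F = 69 + 44 = 113
  D = 39
  G = 207 − 3·113 + 4·39 = 24
Policy C (F + 29):
  F = 69 + 29 = 98
  D = 39
  G = 207 − 3·98 + 4·39 = 69
Comparing — Policy A: G=240, Policy B: G=24, Policy C: G=69. Highest is 240 (Policy A).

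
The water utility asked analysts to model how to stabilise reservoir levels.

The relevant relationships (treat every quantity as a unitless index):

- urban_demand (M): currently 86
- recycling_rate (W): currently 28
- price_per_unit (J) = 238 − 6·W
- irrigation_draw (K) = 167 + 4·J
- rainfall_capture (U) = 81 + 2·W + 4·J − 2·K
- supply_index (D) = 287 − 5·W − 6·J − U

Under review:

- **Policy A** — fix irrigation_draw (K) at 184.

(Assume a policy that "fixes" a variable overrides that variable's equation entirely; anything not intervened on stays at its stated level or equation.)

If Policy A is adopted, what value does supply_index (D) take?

-322

Policy A (K := 184):
  W = 28
  J = 238 − 6·28 = 70
  K = 184
  U = 81 + 2·28 + 4·70 − 2·184 = 49
  D = 287 − 5·28 − 6·70 − 49 = -322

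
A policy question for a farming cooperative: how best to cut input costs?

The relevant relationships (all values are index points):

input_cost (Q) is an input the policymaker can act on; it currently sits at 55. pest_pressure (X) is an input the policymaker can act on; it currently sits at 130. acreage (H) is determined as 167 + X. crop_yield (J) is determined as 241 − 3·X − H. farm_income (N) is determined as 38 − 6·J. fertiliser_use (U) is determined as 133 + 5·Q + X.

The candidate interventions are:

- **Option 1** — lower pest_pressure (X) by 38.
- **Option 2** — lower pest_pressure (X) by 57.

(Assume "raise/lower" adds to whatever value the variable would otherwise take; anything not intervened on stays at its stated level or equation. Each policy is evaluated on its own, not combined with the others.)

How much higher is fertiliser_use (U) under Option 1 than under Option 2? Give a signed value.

19

Option 1 (X − 38):
  Q = 55
  X = 130 − 38 = 92
  U = 133 + 5·55 + 92 = 500
Option 2 (X − 57):
  Q = 55
  X = 130 − 57 = 73
  U = 133 + 5·55 + 73 = 481
U: 500 − 481 = 19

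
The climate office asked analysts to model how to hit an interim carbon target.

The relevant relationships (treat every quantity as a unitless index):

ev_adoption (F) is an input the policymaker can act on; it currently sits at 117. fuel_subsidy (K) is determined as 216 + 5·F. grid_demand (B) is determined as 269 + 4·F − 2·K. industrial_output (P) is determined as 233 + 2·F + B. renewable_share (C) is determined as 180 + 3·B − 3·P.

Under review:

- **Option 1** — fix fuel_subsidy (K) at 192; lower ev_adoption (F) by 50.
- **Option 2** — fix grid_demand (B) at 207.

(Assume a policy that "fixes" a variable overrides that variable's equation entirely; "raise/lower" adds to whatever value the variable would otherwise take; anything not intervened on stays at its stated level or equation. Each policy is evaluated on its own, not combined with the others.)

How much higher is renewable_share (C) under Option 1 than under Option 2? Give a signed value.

300

Option 1 (K := 192, F − 50):
  F = 117 − 50 = 67
  K = 192
  B = 269 + 4·67 − 2·192 = 153
  P = 233 + 2·67 + 153 = 520
  C = 180 + 3·153 − 3·520 = -921
Option 2 (B := 207):
  F = 117
  K = 216 + 5·117 = 801
  B = 207
  P = 233 + 2·117 + 207 = 674
  C = 180 + 3·207 − 3·674 = -1221
C: -921 − (-1221) = 300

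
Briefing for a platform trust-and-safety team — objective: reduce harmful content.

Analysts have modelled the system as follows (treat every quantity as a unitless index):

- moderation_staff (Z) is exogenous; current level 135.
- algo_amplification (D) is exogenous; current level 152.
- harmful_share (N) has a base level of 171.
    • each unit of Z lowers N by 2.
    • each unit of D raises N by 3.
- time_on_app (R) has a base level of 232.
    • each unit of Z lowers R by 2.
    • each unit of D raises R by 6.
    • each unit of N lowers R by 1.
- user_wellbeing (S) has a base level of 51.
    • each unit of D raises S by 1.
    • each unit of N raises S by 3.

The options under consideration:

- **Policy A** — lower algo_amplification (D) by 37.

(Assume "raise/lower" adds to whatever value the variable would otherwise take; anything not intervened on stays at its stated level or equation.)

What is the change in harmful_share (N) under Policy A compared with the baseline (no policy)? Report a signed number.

Baseline:
  Z = 135
  D = 152
  N = 171 − 2·135 + 3·152 = 357
Policy A (D − 37):
  Z = 135
  D = 152 − 37 = 115
  N = 171 − 2·135 + 3·115 = 246
Change in N: 246 − 357 = -111

-111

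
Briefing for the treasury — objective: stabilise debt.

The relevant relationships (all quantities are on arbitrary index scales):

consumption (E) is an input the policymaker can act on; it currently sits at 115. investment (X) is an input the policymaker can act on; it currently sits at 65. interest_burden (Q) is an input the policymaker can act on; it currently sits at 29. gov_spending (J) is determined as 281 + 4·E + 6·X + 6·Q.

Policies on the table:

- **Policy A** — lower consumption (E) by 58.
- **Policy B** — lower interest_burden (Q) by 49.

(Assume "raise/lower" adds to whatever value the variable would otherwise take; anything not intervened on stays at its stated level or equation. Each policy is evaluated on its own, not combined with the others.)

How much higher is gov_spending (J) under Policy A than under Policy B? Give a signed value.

62

Policy A (E − 58):
  E = 115 − 58 = 57
  X = 65
  Q = 29
  J = 281 + 4·57 + 6·65 + 6·29 = 1073
Policy B (Q − 49):
  E = 115
  X = 65
  Q = 29 − 49 = -20
  J = 281 + 4·115 + 6·65 + 6·(-20) = 1011
J: 1073 − 1011 = 62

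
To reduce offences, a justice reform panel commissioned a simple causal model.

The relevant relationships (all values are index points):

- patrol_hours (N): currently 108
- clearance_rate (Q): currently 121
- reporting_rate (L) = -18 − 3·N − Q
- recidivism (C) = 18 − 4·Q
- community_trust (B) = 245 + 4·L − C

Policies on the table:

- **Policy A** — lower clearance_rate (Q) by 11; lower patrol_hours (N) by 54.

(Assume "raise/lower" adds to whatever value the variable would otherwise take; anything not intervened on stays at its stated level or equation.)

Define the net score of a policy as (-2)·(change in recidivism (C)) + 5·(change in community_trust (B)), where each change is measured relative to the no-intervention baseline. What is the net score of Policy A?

Baseline:
  N = 108
  Q = 121
  L = -18 − 3·108 − 121 = -463
  C = 18 − 4·121 = -466
  B = 245 + 4·(-463) − (-466) = -1141
Policy A (Q − 11, N − 54):
  N = 108 − 54 = 54
  Q = 121 − 11 = 110
  L = -18 − 3·54 − 110 = -290
  C = 18 − 4·110 = -422
  B = 245 + 4·(-290) − (-422) = -493
ΔC = -422 − (-466) = 44; ΔB = -493 − (-1141) = 648
Score = (-2)·44 + 5·648 = 3152

3152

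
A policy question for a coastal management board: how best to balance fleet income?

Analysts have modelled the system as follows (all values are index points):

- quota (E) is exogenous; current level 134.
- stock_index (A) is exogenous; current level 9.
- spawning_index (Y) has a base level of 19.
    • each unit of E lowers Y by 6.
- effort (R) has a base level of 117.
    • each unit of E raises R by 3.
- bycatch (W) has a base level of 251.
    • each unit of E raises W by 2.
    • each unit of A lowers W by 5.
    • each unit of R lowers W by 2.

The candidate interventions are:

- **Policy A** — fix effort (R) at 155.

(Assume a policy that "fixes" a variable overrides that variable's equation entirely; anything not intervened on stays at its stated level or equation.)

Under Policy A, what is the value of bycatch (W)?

Policy A (R := 155):
  E = 134
  A = 9
  R = 155
  W = 251 + 2·134 − 5·9 − 2·155 = 164

164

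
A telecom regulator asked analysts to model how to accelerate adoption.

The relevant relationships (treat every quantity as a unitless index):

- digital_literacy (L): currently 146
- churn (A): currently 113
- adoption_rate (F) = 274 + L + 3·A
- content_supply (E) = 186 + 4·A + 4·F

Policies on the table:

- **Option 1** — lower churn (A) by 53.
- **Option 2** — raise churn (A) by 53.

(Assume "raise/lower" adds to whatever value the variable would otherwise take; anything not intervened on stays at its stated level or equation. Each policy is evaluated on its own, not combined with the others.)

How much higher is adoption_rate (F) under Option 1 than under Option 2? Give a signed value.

-318

Option 1 (A − 53):
  L = 146
  A = 113 − 53 = 60
  F = 274 + 146 + 3·60 = 600
Option 2 (A + 53):
  L = 146
  A = 113 + 53 = 166
  F = 274 + 146 + 3·166 = 918
F: 600 − 918 = -318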